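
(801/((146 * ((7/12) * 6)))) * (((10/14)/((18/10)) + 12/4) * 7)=19046/511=37.27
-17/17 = -1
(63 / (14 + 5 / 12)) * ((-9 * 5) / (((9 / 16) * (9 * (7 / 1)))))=-960 / 173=-5.55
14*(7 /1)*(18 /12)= 147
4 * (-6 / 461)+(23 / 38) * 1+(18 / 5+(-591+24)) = -49299751 / 87590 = -562.85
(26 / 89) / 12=13 / 534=0.02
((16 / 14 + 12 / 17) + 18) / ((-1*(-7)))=2362 / 833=2.84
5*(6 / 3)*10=100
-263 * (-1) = 263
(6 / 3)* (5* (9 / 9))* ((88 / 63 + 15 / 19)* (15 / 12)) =65425 / 2394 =27.33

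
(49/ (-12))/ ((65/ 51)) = -833/ 260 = -3.20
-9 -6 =-15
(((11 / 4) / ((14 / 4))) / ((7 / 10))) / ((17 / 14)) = 110 / 119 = 0.92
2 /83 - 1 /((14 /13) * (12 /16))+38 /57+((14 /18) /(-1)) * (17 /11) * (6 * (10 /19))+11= 2424991 /364287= 6.66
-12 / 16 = -3 / 4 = -0.75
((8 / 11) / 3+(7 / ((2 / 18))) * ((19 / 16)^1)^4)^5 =1474152449733207426912059196402975356893007 / 47311787058465621301391857287168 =31158249167.62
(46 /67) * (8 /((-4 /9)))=-828 /67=-12.36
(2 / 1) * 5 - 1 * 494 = -484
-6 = -6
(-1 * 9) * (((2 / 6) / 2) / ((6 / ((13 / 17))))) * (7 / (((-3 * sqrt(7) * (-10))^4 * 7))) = -0.00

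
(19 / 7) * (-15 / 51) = -95 / 119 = -0.80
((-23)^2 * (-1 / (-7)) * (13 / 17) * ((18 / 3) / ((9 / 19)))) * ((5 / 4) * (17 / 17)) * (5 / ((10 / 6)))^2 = 1959945 / 238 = 8235.06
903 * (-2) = -1806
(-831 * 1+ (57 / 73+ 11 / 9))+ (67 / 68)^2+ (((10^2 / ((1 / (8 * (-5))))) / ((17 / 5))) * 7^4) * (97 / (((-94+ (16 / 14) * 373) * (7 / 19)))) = -7910654388934013 / 3533156784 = -2238976.32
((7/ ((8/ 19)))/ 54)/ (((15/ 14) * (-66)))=-931/ 213840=-0.00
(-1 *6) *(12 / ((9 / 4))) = -32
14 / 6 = 7 / 3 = 2.33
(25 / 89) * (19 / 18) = 475 / 1602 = 0.30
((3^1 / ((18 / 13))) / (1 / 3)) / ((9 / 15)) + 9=19.83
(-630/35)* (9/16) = -81/8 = -10.12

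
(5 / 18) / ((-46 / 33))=-55 / 276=-0.20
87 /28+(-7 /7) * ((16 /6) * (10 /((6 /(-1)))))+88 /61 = 138259 /15372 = 8.99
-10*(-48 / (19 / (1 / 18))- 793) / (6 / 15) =1130225 / 57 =19828.51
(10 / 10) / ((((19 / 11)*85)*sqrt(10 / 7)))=11*sqrt(70) / 16150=0.01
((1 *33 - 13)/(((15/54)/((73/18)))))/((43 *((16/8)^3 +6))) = 146/301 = 0.49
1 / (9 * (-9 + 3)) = -1 / 54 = -0.02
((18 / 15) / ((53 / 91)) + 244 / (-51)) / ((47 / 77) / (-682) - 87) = 0.03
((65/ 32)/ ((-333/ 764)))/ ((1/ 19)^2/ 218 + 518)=-0.01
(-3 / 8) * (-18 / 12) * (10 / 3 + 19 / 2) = 231 / 32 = 7.22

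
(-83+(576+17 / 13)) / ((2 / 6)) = 19278 / 13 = 1482.92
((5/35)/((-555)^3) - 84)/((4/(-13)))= 1306771420513/4786708500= 273.00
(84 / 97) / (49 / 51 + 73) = 1071 / 91471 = 0.01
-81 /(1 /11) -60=-951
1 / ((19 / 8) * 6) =4 / 57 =0.07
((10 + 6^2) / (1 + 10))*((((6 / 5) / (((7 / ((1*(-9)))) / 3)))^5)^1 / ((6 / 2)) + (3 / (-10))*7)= -1715922492549 / 577740625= -2970.06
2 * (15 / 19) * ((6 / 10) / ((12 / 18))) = 27 / 19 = 1.42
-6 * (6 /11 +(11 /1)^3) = -87882 /11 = -7989.27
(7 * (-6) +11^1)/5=-31/5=-6.20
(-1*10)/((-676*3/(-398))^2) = -198005/514098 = -0.39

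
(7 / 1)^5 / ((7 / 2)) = 4802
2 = 2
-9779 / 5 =-1955.80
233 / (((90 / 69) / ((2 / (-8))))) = -5359 / 120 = -44.66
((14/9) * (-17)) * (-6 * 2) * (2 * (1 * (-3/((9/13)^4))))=-54380144/6561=-8288.39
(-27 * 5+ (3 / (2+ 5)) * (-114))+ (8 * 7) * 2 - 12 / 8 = -1027 / 14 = -73.36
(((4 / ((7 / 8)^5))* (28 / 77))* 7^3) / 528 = 32768 / 17787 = 1.84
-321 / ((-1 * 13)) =24.69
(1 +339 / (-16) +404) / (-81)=-2047 / 432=-4.74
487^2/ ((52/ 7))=1660183/ 52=31926.60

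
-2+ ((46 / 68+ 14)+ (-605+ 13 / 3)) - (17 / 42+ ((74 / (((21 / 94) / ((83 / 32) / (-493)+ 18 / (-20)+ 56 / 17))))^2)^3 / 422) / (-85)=303139683763945105795944783365801370694249909 / 44298817662823453868974080000000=6843064888802.81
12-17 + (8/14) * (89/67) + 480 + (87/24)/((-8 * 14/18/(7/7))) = 14262897/30016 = 475.18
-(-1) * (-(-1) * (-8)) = -8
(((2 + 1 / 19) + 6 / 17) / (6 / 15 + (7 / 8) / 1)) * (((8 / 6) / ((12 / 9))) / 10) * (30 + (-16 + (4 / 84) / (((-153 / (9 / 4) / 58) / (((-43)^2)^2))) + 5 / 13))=-95367829966 / 3640533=-26196.12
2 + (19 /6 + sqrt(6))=sqrt(6) + 31 /6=7.62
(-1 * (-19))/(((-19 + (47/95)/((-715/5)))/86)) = -11098945/129081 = -85.98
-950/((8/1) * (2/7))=-3325/8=-415.62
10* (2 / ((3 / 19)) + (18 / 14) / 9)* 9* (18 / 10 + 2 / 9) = 6994 / 3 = 2331.33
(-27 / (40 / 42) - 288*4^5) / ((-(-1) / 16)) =-23595228 / 5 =-4719045.60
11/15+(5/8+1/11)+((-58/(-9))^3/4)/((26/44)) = 478214207/4169880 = 114.68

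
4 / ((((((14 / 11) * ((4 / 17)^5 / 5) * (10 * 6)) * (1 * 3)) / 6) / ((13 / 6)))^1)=203039551 / 129024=1573.66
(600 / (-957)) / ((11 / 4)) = -0.23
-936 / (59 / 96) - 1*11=-90505 / 59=-1533.98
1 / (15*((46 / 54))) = 9 / 115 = 0.08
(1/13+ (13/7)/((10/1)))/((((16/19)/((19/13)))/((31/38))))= 140771/378560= 0.37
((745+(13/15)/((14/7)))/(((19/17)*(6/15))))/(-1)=-20009/12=-1667.42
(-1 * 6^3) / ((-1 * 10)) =108 / 5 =21.60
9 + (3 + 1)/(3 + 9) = 28/3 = 9.33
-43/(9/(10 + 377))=-1849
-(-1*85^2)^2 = -52200625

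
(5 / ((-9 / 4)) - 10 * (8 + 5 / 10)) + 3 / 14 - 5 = -11593 / 126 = -92.01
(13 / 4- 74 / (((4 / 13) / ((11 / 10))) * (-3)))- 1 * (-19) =3313 / 30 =110.43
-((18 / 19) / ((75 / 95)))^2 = -36 / 25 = -1.44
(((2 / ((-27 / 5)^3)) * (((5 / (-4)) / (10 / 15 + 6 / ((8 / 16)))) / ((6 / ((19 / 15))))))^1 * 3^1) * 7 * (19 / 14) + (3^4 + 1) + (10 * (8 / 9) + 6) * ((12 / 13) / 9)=341996027 / 4094064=83.53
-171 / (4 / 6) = -513 / 2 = -256.50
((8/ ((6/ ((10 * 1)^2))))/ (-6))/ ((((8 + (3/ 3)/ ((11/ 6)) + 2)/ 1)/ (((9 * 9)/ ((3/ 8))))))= -13200/ 29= -455.17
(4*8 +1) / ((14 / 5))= 165 / 14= 11.79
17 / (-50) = -17 / 50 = -0.34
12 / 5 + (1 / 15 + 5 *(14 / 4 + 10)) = 2099 / 30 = 69.97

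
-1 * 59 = -59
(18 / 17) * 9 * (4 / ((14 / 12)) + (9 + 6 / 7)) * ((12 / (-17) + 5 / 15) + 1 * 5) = 1185192 / 2023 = 585.86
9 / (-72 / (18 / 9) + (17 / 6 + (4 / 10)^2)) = -1350 / 4951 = -0.27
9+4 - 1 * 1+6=18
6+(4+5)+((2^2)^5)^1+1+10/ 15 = 3122/ 3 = 1040.67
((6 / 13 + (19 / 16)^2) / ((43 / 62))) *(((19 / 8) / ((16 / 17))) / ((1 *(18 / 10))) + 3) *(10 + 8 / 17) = 87149247581 / 700637184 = 124.39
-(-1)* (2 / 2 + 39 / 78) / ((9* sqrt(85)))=sqrt(85) / 510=0.02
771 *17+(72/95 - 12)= 1244097/95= 13095.76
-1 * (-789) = 789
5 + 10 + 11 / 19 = 296 / 19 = 15.58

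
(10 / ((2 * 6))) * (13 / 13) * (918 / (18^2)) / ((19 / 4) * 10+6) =0.04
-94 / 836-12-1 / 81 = -410521 / 33858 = -12.12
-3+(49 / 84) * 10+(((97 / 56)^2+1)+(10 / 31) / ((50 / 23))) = 10181489 / 1458240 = 6.98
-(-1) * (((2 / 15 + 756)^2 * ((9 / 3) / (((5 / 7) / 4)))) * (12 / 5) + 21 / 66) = 23052461.07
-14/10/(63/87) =-29/15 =-1.93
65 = 65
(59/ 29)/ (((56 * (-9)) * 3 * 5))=-59/ 219240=-0.00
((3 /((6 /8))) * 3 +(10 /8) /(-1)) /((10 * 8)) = 43 /320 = 0.13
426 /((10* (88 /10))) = 213 /44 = 4.84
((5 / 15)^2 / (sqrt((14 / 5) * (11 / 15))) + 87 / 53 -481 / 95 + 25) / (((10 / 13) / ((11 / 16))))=13 * sqrt(462) / 4032 + 15536521 / 805600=19.35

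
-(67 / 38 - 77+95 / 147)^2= -173608055569 / 31203396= -5563.76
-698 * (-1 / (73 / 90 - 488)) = -62820 / 43847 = -1.43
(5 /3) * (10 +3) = 65 /3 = 21.67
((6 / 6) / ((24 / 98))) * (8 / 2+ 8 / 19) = 343 / 19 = 18.05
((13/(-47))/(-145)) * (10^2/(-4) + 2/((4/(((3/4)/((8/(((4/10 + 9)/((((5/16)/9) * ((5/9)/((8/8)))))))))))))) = -14027/3407500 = -0.00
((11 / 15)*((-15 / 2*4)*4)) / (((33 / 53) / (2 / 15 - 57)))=361672 / 45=8037.16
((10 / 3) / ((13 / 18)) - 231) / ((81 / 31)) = -86.64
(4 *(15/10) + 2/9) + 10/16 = 6.85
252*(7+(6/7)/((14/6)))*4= 7426.29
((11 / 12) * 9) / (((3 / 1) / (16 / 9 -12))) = -253 / 9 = -28.11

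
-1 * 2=-2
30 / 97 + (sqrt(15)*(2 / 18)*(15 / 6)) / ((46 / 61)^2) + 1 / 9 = 367 / 873 + 18605*sqrt(15) / 38088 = 2.31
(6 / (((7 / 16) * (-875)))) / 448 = -0.00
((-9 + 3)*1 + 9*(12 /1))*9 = 918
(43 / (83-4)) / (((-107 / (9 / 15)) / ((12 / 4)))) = -387 / 42265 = -0.01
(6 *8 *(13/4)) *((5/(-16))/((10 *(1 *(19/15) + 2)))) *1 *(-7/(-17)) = -585/952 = -0.61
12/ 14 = 6/ 7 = 0.86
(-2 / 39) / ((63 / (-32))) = 64 / 2457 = 0.03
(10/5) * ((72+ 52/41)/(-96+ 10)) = -1.70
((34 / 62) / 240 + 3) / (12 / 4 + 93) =0.03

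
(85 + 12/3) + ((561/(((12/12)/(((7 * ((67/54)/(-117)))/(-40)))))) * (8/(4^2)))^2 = 2534002241809/28385510400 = 89.27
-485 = -485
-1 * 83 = -83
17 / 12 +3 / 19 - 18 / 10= -257 / 1140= -0.23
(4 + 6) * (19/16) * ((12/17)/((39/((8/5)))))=76/221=0.34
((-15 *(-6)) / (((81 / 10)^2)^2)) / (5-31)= -50000 / 62178597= -0.00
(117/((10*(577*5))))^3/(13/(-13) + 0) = -0.00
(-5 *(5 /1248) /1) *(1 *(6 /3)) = -25 /624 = -0.04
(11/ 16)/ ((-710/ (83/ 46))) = -913/ 522560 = -0.00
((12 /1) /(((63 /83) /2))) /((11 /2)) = 1328 /231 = 5.75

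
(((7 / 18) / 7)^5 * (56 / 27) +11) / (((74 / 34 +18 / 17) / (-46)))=-27428735629 / 175375530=-156.40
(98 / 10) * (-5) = -49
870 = 870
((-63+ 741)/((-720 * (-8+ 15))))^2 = 12769/705600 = 0.02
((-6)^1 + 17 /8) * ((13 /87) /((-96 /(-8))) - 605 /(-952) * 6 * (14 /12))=-4908757 /283968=-17.29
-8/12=-2/3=-0.67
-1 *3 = -3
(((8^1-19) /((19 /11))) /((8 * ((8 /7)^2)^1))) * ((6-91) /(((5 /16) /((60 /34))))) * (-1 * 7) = -622545 /304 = -2047.85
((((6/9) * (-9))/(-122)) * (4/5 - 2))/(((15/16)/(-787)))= 75552/1525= 49.54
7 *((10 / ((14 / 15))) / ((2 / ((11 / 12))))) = 275 / 8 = 34.38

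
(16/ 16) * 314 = 314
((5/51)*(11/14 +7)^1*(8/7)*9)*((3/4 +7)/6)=16895/1666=10.14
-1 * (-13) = 13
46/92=1/2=0.50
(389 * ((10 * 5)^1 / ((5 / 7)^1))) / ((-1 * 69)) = -394.64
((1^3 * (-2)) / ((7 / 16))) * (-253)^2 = -2048288 / 7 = -292612.57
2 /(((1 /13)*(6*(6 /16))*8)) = 13 /9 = 1.44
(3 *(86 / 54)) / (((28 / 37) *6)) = 1591 / 1512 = 1.05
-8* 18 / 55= -2.62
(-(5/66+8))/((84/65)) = -34645/5544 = -6.25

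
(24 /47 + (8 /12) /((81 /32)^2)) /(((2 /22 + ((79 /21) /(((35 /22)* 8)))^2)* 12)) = 1501856232800 /5226935054157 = 0.29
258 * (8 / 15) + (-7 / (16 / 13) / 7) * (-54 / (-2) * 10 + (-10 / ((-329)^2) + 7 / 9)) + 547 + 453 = 71511262597 / 77933520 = 917.59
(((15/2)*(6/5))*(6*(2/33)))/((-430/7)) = -126/2365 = -0.05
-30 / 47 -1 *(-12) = 534 / 47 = 11.36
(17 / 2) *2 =17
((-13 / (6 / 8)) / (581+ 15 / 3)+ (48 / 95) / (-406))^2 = 273012520036 / 287353860795225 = 0.00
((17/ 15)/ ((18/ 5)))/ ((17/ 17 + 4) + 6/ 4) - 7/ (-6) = 853/ 702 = 1.22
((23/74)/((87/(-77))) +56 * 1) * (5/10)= 358757/12876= 27.86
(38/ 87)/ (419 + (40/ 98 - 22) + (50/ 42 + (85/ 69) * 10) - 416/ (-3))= 21413/ 26943088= 0.00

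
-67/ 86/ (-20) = 0.04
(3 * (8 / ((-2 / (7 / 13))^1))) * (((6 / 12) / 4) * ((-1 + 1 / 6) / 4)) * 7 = 245 / 208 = 1.18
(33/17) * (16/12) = 44/17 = 2.59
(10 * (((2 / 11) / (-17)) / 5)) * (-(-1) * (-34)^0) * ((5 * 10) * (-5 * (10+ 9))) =101.60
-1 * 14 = -14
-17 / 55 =-0.31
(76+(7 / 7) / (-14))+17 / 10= 2717 / 35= 77.63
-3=-3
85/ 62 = 1.37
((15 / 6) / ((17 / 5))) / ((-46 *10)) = -5 / 3128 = -0.00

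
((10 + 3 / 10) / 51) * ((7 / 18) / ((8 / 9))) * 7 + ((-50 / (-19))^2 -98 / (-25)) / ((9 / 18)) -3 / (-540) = 985996361 / 44186400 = 22.31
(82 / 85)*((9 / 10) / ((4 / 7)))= 1.52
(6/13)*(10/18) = 10/39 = 0.26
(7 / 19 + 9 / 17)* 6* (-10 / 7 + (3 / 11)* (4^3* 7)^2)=431384280 / 1463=294862.80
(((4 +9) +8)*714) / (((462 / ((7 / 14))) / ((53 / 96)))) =6307 / 704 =8.96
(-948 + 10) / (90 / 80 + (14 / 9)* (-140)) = 67536 / 15599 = 4.33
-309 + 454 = 145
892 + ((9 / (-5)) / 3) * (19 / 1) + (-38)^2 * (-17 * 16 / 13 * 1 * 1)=-1906601 / 65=-29332.32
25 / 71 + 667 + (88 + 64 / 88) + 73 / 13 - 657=1062966 / 10153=104.69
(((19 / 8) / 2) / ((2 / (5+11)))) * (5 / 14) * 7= 95 / 4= 23.75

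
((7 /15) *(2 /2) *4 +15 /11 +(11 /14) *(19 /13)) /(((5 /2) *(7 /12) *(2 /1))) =262982 /175175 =1.50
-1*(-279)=279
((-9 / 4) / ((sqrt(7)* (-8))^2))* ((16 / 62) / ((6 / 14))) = -3 / 992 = -0.00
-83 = -83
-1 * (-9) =9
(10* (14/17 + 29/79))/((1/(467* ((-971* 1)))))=-7250777430/1343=-5398940.75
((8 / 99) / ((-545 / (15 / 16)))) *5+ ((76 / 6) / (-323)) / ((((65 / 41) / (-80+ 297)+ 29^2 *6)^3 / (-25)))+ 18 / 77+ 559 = 559.23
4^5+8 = 1032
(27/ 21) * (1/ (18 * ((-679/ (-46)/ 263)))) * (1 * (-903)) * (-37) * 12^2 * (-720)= -2993436207360/ 679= -4408595298.03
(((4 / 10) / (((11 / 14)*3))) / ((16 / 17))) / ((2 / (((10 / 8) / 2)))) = 119 / 2112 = 0.06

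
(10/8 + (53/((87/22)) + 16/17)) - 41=-150305/5916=-25.41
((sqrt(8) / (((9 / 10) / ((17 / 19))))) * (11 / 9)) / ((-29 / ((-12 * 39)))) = 194480 * sqrt(2) / 4959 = 55.46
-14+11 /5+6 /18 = -172 /15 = -11.47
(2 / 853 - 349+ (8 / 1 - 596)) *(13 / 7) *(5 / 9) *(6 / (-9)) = 103903670 / 161217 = 644.50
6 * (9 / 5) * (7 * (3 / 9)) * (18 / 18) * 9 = 1134 / 5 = 226.80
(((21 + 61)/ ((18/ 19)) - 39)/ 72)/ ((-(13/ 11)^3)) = -0.40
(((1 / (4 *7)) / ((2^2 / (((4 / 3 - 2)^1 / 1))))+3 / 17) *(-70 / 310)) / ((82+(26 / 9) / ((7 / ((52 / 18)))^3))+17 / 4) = -365318667 / 820247926306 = -0.00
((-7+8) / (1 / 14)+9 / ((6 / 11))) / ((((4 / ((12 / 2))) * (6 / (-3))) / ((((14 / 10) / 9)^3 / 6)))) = -20923 / 1458000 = -0.01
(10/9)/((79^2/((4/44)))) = 0.00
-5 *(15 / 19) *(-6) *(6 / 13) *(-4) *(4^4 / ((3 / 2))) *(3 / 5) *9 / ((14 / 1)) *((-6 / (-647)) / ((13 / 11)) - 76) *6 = 2726501990400 / 2077517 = 1312384.92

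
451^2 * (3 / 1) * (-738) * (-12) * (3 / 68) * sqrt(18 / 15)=4052968326 * sqrt(30) / 85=261164962.00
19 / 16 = 1.19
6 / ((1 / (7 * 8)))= 336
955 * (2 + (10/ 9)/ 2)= 21965/ 9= 2440.56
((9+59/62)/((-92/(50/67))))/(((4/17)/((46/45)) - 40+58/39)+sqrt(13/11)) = 155948091975 * sqrt(143)/31118979102525788+16417788462075/7779744775631447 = 0.00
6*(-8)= -48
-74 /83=-0.89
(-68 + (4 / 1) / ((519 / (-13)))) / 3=-35344 / 1557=-22.70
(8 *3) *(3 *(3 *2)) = 432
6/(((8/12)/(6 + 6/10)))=297/5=59.40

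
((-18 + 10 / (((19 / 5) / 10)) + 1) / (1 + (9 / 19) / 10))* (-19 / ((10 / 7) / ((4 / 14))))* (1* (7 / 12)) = -7847 / 398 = -19.72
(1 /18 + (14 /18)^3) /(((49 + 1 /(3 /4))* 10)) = 767 /733860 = 0.00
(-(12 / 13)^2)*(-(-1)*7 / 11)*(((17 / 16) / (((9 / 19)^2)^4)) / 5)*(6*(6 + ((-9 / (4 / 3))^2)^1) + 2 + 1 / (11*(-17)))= -55377675615956183 / 3912277323240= -14154.84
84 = 84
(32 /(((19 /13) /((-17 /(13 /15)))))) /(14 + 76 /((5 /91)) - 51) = -40800 /127889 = -0.32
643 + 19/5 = 3234/5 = 646.80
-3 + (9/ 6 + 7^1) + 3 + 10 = 37/ 2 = 18.50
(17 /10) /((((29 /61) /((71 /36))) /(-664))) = -6111041 /1305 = -4682.79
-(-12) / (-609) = -4 / 203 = -0.02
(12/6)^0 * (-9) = -9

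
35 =35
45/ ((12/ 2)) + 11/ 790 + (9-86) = -27447/ 395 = -69.49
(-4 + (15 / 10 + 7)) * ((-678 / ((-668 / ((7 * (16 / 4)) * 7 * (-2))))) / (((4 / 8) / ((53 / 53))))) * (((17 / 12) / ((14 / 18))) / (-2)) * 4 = 2178414 / 167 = 13044.40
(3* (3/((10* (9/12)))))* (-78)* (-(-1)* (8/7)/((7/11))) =-41184/245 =-168.10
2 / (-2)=-1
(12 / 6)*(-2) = -4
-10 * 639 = -6390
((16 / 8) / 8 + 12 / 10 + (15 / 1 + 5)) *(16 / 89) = 1716 / 445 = 3.86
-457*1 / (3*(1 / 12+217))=-1828 / 2605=-0.70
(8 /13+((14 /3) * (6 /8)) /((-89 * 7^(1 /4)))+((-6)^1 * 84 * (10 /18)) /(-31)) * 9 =34992 /403 - 9 * 7^(3 /4) /178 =86.61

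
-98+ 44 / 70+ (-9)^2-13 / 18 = -10769 / 630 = -17.09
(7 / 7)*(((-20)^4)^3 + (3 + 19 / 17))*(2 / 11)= 139264000000000140 / 187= 744727272727273.48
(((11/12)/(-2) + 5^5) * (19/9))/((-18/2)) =-1424791/1944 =-732.92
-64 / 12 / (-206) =8 / 309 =0.03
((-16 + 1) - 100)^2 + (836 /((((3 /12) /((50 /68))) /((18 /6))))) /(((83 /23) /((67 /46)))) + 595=23700920 /1411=16797.25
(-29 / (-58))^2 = 0.25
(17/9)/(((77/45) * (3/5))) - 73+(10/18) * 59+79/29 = -716624/20097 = -35.66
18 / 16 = 9 / 8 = 1.12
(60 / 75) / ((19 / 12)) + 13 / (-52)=97 / 380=0.26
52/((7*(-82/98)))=-364/41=-8.88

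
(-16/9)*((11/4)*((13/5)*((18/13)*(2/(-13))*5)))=176/13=13.54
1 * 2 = 2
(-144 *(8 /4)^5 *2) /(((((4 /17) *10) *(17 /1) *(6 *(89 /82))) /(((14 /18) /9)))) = -36736 /12015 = -3.06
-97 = -97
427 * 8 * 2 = 6832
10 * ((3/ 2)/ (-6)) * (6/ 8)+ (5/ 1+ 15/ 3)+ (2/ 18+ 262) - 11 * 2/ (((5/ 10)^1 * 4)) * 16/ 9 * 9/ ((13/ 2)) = 227597/ 936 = 243.16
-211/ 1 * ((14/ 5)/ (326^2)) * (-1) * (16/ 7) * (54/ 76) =22788/ 2524055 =0.01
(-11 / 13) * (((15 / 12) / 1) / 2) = -55 / 104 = -0.53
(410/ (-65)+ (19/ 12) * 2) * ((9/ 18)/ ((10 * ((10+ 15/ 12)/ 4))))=-98/ 1755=-0.06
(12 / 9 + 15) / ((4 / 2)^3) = 49 / 24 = 2.04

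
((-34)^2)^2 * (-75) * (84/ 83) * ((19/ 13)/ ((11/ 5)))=-67385381.75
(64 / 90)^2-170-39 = -422201 / 2025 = -208.49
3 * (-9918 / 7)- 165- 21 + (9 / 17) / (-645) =-113509701 / 25585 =-4436.57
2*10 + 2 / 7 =142 / 7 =20.29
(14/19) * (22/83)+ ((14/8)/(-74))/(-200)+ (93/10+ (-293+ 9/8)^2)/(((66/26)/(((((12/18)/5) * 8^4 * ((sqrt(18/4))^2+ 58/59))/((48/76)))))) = 260330942344664332781/1635919243200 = 159134348.12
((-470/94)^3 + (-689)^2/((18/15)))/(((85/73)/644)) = 11155265926/51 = 218730704.43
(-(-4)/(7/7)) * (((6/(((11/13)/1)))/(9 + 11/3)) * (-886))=-1983.96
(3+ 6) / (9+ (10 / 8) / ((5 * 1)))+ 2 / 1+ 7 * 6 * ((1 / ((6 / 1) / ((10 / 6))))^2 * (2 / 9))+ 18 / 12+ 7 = 219257 / 17982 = 12.19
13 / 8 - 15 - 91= -104.38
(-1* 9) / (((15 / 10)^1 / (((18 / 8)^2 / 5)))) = -243 / 40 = -6.08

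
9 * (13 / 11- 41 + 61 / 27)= -11155 / 33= -338.03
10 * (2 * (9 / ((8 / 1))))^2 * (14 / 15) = 189 / 4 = 47.25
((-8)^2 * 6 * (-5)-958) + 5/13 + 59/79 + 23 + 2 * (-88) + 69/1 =-3040812/1027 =-2960.87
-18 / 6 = -3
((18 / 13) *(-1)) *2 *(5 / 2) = -90 / 13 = -6.92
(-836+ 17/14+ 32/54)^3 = -31352719224953125/54010152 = -580496778.18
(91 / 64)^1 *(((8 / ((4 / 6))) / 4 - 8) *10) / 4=-2275 / 128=-17.77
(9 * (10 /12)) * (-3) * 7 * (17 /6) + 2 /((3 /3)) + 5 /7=-12419 /28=-443.54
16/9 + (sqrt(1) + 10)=115/9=12.78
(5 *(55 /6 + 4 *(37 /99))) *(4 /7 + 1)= 10555 /126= 83.77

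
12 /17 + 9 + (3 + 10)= 386 /17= 22.71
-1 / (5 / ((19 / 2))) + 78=761 / 10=76.10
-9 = -9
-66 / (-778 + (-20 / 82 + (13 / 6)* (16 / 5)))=20295 / 237178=0.09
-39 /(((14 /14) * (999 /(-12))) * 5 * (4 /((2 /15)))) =26 /8325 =0.00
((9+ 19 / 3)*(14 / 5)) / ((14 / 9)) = 138 / 5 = 27.60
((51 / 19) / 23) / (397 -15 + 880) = 51 / 551494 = 0.00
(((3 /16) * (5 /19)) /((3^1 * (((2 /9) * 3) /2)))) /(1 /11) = 0.54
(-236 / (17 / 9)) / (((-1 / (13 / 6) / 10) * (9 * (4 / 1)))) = 3835 / 51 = 75.20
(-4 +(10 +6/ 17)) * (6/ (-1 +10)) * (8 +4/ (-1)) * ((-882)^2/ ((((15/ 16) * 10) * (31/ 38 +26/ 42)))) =476761614336/ 486625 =979731.03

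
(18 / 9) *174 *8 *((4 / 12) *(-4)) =-3712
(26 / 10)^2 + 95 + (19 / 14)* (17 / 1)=43691 / 350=124.83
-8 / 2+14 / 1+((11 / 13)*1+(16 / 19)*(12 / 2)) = 3927 / 247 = 15.90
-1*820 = -820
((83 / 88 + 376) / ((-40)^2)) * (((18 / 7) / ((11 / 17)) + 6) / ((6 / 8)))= 66342 / 21175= 3.13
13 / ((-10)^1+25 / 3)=-39 / 5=-7.80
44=44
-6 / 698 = -0.01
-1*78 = -78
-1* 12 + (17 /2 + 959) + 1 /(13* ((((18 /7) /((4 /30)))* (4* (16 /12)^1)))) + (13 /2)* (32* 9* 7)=131596927 /9360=14059.50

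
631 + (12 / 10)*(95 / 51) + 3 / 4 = 43111 / 68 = 633.99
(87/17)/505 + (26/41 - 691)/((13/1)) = -242952054/4575805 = -53.09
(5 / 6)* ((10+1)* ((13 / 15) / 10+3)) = 5093 / 180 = 28.29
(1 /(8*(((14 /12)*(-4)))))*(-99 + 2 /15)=1483 /560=2.65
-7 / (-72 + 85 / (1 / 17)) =-7 / 1373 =-0.01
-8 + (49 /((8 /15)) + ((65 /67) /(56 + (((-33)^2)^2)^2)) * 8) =83.88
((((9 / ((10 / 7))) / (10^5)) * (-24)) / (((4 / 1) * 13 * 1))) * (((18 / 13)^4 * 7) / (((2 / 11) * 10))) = -95482233 / 232058125000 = -0.00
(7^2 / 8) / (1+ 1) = 49 / 16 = 3.06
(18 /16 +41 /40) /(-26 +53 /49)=-2107 /24420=-0.09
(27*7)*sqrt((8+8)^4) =48384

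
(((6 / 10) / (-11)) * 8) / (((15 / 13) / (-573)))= 59592 / 275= 216.70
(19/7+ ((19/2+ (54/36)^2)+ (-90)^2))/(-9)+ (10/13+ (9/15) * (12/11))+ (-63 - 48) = -20243891/20020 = -1011.18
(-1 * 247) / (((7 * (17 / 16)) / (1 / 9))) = -3952 / 1071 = -3.69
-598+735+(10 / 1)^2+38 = 275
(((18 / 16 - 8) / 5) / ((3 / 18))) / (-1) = 33 / 4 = 8.25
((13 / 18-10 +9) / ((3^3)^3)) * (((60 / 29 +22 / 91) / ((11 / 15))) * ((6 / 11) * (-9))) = 152450 / 698350653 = 0.00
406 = 406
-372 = -372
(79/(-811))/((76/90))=-3555/30818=-0.12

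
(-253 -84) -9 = -346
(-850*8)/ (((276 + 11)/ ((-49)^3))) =114287600/ 41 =2787502.44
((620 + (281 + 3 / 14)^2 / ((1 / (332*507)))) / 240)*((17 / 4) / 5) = 11088321839773 / 235200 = 47144225.51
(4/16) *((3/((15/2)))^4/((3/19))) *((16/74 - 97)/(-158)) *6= 272156/1826875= 0.15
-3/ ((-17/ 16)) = 48/ 17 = 2.82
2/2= 1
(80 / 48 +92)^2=8773.44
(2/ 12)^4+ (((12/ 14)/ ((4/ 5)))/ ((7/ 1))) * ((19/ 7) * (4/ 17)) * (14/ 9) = 164993/ 1079568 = 0.15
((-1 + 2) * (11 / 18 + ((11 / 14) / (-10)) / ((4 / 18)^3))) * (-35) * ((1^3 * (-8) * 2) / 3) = -66011 / 54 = -1222.43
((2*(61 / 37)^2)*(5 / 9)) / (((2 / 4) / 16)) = 1190720 / 12321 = 96.64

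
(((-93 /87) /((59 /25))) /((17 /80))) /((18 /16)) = -496000 /261783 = -1.89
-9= -9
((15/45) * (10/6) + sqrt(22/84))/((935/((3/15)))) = 0.00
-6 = -6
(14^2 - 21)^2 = 30625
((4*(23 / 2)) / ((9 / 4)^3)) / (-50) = -1472 / 18225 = -0.08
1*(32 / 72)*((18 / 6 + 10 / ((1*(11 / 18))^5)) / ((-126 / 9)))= -12919222 / 3382071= -3.82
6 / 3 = 2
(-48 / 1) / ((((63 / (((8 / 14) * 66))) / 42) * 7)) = -8448 / 49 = -172.41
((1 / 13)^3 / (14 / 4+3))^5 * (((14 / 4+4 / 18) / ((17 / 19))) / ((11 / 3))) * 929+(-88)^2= 82564860544171746989154965456 / 10661784677708128485167361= 7744.00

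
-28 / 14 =-2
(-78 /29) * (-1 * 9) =702 /29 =24.21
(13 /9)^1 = 13 /9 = 1.44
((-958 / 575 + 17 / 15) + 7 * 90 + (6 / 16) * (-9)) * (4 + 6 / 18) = 112320949 / 41400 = 2713.07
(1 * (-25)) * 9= -225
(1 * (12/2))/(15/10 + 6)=4/5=0.80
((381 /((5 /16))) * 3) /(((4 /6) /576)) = 15800832 /5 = 3160166.40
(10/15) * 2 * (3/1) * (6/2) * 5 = 60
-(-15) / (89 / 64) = 960 / 89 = 10.79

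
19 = 19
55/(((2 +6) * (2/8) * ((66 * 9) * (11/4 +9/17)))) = 85/6021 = 0.01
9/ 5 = 1.80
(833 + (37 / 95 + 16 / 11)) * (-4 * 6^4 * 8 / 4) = -8655662.79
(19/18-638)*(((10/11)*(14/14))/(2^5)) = -57325/3168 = -18.10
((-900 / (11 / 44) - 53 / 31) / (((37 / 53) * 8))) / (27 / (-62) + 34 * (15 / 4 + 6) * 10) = -5917609 / 30414444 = -0.19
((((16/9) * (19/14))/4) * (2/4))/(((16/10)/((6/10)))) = 19/168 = 0.11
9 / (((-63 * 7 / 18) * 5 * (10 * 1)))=-9 / 1225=-0.01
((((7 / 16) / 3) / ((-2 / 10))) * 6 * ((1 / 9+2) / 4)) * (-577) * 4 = 383705 / 72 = 5329.24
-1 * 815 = -815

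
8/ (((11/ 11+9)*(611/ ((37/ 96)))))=37/ 73320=0.00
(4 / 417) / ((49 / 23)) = 92 / 20433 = 0.00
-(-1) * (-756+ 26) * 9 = -6570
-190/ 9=-21.11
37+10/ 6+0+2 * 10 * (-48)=-2764/ 3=-921.33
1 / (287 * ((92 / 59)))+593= 15657631 / 26404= 593.00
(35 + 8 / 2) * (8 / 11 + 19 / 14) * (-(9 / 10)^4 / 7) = -82137159 / 10780000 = -7.62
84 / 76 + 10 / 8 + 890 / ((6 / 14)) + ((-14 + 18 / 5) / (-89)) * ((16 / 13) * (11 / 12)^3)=1898539241 / 913140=2079.13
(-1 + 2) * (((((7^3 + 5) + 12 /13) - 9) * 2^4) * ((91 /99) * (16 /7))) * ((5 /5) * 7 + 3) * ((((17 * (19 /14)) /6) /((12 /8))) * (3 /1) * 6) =5272702.34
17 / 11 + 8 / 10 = 129 / 55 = 2.35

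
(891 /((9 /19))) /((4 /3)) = 5643 /4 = 1410.75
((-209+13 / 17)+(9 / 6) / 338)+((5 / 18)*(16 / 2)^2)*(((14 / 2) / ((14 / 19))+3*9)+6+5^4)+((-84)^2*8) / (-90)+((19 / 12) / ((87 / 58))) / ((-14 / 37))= 19961377207 / 1809990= 11028.45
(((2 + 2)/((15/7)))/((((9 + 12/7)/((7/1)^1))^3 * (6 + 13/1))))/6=1647086/360703125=0.00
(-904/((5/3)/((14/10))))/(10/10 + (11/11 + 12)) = -1356/25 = -54.24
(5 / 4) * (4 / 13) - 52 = -671 / 13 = -51.62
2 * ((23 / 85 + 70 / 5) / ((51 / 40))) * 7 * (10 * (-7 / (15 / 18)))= -3803968 / 289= -13162.52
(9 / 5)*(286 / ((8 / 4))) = 1287 / 5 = 257.40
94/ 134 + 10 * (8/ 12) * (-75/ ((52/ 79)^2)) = -52236603/ 45292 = -1153.33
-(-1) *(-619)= -619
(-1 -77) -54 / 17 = -1380 / 17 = -81.18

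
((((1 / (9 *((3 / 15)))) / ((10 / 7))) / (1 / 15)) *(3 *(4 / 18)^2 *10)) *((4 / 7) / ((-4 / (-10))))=1000 / 81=12.35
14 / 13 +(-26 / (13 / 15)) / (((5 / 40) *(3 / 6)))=-6226 / 13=-478.92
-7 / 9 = -0.78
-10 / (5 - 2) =-10 / 3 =-3.33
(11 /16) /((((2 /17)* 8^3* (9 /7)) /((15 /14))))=935 /98304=0.01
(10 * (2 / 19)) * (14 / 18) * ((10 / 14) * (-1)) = -100 / 171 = -0.58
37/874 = 0.04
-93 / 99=-31 / 33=-0.94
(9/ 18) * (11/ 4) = 1.38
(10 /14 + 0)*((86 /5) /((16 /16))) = 86 /7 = 12.29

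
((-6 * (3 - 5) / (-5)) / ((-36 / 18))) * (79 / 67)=474 / 335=1.41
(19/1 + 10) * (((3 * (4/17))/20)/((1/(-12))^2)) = 12528/85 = 147.39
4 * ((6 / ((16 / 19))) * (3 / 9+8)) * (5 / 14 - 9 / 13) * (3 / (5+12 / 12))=-28975 / 728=-39.80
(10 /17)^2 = 100 /289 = 0.35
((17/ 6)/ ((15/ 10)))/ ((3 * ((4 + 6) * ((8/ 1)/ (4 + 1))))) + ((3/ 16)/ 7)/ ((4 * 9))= 485/ 12096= 0.04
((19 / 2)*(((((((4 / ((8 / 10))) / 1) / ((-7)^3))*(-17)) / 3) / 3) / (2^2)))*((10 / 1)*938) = 613.41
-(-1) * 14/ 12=7/ 6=1.17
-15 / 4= -3.75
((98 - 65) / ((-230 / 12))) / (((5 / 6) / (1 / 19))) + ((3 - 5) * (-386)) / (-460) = -19523 / 10925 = -1.79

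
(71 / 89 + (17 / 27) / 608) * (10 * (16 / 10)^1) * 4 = 51.12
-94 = -94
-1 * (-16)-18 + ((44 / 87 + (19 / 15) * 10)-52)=-1184 / 29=-40.83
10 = 10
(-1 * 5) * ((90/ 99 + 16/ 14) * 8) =-6320/ 77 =-82.08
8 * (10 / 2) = 40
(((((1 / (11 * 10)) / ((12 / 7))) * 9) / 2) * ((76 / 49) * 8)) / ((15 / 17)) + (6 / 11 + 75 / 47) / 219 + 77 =510840976 / 6604675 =77.35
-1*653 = -653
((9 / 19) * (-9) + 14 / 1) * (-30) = -5550 / 19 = -292.11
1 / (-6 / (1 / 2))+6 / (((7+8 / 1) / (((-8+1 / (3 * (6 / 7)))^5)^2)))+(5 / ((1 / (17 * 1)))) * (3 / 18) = 2329194173273592215569 / 8926168066560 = 260939986.33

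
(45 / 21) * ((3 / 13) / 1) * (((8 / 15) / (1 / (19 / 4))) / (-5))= -114 / 455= -0.25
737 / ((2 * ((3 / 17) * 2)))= 12529 / 12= 1044.08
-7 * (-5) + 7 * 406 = 2877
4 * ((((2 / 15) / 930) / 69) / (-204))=-1 / 24545025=-0.00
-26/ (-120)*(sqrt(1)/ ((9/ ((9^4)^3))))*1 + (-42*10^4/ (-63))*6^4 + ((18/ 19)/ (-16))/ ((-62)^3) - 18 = 1233104512452177501/ 181129280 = 6807869563.95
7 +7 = 14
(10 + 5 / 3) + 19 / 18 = 12.72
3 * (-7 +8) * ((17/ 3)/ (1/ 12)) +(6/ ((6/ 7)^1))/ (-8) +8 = 1689/ 8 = 211.12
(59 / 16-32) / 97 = -453 / 1552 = -0.29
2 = 2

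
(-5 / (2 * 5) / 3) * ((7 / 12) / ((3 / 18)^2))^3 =-3087 / 2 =-1543.50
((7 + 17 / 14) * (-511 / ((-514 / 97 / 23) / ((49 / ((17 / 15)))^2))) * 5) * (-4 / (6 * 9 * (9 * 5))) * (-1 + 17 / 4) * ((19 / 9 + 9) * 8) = -1461489810462500 / 18048339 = -80976416.19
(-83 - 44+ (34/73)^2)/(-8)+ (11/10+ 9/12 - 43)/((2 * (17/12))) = 4799091/3623720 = 1.32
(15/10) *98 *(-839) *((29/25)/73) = -3576657/1825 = -1959.81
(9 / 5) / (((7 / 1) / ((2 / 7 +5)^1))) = 333 / 245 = 1.36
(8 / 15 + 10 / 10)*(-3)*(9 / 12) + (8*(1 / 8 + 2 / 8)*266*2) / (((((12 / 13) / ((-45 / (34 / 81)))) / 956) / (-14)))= 843487116027 / 340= 2480844458.90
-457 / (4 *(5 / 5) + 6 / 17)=-7769 / 74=-104.99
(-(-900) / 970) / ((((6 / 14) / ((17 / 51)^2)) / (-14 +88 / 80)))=-301 / 97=-3.10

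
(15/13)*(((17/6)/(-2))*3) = -255/52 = -4.90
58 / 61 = 0.95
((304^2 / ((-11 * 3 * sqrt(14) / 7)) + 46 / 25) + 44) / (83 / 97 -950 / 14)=-389067 / 568675 + 15687616 * sqrt(14) / 750651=77.51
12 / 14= 6 / 7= 0.86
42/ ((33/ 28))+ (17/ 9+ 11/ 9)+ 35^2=125111/ 99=1263.75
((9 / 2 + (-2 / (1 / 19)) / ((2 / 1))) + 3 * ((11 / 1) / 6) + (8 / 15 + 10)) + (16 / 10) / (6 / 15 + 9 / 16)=3691 / 1155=3.20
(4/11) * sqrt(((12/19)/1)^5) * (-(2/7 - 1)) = 5760 * sqrt(57)/528143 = 0.08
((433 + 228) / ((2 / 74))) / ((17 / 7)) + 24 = 171607 / 17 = 10094.53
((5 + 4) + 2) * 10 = 110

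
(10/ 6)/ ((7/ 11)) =55/ 21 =2.62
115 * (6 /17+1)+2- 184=-449 /17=-26.41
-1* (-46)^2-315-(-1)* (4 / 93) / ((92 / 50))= -5199859 / 2139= -2430.98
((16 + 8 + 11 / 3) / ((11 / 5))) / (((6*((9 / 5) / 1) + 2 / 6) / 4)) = 8300 / 1837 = 4.52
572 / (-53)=-572 / 53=-10.79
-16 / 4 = -4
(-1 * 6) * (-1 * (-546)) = -3276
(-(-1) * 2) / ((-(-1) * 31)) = 2 / 31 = 0.06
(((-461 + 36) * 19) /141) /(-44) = 8075 /6204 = 1.30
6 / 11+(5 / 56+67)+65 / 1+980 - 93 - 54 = 965.63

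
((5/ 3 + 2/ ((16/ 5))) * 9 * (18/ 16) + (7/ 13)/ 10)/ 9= 96749/ 37440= 2.58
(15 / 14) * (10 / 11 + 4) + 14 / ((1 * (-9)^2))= 33883 / 6237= 5.43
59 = 59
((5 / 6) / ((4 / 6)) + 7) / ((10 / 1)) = 33 / 40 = 0.82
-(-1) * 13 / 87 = 13 / 87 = 0.15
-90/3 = -30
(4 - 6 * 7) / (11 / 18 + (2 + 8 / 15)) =-3420 / 283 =-12.08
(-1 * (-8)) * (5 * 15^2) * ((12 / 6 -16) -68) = -738000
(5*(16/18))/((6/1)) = 20/27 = 0.74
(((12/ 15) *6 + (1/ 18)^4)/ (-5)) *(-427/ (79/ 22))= 11833758013/ 103663800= 114.16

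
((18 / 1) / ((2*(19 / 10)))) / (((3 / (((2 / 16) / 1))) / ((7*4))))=105 / 19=5.53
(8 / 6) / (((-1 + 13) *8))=1 / 72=0.01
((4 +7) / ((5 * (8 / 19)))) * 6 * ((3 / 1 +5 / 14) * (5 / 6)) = 9823 / 112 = 87.71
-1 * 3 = -3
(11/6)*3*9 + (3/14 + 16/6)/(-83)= 86218/1743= 49.47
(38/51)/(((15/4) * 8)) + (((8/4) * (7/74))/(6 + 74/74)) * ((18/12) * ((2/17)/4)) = 2947/113220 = 0.03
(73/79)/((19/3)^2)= 657/28519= 0.02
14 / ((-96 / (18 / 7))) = -3 / 8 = -0.38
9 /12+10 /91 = 313 /364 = 0.86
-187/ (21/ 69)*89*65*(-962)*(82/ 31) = 1962735285940/ 217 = 9044863068.85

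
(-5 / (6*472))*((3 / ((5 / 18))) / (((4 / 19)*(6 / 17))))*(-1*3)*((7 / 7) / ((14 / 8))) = 2907 / 6608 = 0.44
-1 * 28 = -28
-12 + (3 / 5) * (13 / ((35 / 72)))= 708 / 175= 4.05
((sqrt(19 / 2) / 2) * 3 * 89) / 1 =267 * sqrt(38) / 4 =411.47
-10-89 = -99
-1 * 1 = -1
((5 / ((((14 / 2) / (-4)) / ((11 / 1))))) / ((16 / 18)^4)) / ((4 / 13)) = -4691115 / 28672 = -163.61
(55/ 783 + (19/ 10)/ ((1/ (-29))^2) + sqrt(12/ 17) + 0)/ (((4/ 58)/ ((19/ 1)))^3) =167284151* sqrt(51)/ 68 + 72175075748833/ 2160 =33431955270.63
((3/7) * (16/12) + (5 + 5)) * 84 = 888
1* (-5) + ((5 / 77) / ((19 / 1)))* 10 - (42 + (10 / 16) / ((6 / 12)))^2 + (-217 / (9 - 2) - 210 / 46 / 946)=-1906.53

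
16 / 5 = 3.20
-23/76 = -0.30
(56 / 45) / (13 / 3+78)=56 / 3705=0.02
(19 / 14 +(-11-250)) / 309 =-3635 / 4326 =-0.84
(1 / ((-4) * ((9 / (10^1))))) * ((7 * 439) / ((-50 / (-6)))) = -3073 / 30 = -102.43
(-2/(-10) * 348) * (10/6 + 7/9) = 2552/15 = 170.13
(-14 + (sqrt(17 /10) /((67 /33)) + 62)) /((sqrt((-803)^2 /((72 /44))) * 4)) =0.02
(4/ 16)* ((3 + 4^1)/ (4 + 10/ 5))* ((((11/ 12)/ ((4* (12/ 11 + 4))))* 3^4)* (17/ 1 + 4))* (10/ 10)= 22869/ 1024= 22.33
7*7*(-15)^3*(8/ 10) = -132300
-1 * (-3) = 3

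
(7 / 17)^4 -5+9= 336485 / 83521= 4.03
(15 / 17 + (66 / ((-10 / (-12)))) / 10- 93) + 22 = -26434 / 425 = -62.20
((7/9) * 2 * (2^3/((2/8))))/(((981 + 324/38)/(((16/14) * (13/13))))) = 9728/169209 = 0.06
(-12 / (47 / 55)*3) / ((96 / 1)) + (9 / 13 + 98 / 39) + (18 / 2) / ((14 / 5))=613895 / 102648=5.98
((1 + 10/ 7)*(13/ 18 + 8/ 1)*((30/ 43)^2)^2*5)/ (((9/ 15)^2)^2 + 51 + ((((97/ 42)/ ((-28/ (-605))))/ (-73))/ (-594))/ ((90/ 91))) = 639162778500000000/ 1302370424291931023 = 0.49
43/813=0.05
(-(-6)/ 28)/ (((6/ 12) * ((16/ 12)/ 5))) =45/ 28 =1.61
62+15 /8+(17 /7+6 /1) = 4049 /56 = 72.30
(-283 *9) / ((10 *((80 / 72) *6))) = -7641 / 200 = -38.20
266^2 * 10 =707560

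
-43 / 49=-0.88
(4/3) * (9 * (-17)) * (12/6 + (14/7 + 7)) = -2244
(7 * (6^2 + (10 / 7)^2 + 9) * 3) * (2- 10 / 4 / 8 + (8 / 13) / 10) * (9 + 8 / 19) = 450306183 / 27664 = 16277.70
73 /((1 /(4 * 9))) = 2628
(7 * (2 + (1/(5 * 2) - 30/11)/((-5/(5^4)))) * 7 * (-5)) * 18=-16028145/11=-1457104.09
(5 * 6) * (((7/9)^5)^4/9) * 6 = 1595845325952240020/12157665459056928801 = 0.13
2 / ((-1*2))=-1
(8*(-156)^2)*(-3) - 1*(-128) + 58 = -583878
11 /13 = 0.85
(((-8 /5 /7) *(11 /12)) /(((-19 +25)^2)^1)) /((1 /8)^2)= -352 /945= -0.37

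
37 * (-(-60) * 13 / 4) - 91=7124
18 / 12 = 3 / 2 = 1.50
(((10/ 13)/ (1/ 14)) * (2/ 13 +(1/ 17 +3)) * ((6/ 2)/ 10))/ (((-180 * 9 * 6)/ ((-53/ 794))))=26341/ 369548244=0.00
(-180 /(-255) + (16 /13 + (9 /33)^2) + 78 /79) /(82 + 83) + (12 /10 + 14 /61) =30781596173 /21262705035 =1.45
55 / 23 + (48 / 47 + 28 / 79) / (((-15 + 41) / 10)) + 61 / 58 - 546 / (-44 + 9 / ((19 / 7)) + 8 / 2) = 846262240673 / 44880419662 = 18.86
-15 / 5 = -3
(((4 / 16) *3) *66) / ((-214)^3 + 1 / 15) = -1485 / 294010318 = -0.00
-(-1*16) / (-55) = -16 / 55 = -0.29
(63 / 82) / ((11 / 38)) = 1197 / 451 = 2.65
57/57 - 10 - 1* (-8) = -1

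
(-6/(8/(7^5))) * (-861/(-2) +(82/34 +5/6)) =-371787647/68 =-5467465.40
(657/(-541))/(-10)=657/5410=0.12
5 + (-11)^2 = 126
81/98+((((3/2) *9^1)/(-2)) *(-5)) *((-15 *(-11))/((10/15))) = 3274749/392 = 8353.95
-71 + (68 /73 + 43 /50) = -252611 /3650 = -69.21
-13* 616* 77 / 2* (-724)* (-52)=-11607179584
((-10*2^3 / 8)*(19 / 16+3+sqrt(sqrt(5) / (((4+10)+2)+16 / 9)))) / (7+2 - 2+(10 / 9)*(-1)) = -3015 / 424 - 27*sqrt(2)*5^(3 / 4) / 212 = -7.71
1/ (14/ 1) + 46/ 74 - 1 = -159/ 518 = -0.31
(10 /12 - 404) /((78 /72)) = -4838 /13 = -372.15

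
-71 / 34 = -2.09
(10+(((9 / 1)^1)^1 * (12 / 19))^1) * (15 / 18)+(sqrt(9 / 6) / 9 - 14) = -53 / 57+sqrt(6) / 18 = -0.79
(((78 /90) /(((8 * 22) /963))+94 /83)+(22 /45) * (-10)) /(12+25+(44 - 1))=647951 /52588800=0.01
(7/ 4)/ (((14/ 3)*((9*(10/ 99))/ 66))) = 1089/ 40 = 27.22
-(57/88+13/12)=-457/264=-1.73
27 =27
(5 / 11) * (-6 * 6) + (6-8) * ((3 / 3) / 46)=-4151 / 253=-16.41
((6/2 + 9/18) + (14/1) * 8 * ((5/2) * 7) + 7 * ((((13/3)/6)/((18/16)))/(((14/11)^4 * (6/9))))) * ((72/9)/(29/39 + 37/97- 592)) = -183679934581/6900309360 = -26.62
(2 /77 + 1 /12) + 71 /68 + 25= 205409 /7854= 26.15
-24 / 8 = -3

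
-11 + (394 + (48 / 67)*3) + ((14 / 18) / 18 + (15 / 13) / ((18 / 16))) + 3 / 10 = 136346194 / 352755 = 386.52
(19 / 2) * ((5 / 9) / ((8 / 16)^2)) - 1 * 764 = -6686 / 9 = -742.89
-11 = -11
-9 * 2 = -18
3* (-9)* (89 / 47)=-51.13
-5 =-5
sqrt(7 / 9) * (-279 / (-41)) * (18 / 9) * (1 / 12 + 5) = 1891 * sqrt(7) / 82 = 61.01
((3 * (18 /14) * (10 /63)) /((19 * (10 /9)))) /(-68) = -27 /63308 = -0.00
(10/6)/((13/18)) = 30/13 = 2.31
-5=-5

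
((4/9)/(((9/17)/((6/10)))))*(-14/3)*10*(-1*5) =9520/81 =117.53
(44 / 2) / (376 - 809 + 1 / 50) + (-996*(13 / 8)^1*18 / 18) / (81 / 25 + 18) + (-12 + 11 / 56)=-18895260953 / 214584888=-88.05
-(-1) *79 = 79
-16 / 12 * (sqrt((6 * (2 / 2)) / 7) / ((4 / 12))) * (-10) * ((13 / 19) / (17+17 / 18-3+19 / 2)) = 1.04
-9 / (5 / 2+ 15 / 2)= -9 / 10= -0.90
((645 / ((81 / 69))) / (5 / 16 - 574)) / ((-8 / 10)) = 98900 / 82611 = 1.20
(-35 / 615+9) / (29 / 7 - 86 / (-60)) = 77000 / 48011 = 1.60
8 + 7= 15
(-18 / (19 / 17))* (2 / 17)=-36 / 19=-1.89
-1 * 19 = -19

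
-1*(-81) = 81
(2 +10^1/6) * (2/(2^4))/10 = 11/240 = 0.05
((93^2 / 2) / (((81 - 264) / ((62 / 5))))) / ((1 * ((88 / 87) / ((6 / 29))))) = -804357 / 13420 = -59.94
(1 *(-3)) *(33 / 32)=-99 / 32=-3.09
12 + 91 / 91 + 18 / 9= 15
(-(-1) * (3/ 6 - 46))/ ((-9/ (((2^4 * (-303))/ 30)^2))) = 29705312/ 225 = 132023.61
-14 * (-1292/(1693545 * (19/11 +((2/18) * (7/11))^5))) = 4095597148236/662345795386405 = 0.01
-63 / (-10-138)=63 / 148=0.43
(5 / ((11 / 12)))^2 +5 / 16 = 58205 / 1936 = 30.06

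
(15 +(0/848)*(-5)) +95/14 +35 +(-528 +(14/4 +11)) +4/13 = -41533/91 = -456.41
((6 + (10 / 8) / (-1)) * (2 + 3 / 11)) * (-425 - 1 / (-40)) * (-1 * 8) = 1614905 / 44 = 36702.39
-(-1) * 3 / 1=3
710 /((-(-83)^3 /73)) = 51830 /571787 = 0.09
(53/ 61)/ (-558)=-53/ 34038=-0.00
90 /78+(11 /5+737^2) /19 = 28589.11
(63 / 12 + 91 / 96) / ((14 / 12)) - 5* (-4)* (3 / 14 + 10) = 23475 / 112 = 209.60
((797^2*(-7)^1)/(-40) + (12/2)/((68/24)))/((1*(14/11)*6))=831504421/57120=14557.15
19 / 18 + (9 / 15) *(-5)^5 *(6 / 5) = -40481 / 18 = -2248.94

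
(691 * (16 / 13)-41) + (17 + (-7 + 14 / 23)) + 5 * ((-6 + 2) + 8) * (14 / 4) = 266131 / 299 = 890.07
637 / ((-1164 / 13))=-7.11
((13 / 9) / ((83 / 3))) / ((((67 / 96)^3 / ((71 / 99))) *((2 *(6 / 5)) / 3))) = 37806080 / 274596619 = 0.14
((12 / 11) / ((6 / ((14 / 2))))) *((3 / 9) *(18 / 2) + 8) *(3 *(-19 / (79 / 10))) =-7980 / 79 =-101.01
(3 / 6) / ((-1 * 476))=-1 / 952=-0.00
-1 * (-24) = 24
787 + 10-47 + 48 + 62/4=1627/2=813.50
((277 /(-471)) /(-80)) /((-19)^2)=277 /13602480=0.00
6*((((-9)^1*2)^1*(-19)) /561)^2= 77976 /34969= 2.23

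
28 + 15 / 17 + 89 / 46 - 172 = -110405 / 782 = -141.18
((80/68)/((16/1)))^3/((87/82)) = 5125/13677792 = 0.00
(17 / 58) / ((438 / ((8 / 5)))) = 34 / 31755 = 0.00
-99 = -99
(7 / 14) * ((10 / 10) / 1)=1 / 2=0.50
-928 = -928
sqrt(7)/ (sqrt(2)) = sqrt(14)/ 2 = 1.87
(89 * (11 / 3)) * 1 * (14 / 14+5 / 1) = 1958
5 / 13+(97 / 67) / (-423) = 140444 / 368433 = 0.38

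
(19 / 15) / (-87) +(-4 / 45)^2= -0.01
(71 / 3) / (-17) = -1.39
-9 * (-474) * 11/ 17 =46926/ 17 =2760.35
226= 226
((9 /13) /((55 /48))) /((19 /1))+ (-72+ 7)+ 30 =-475043 /13585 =-34.97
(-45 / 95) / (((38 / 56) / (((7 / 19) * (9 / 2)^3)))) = -321489 / 13718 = -23.44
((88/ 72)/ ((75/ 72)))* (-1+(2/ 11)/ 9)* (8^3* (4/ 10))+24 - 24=-794624/ 3375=-235.44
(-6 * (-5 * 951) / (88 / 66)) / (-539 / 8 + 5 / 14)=-44380 / 139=-319.28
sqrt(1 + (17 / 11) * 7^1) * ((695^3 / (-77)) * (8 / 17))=-2685619000 * sqrt(1430) / 14399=-7053100.75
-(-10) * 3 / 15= 2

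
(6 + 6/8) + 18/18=31/4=7.75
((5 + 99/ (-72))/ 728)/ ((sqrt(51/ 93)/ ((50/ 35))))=145 * sqrt(527)/ 346528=0.01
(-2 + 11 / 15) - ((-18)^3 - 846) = 100151 / 15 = 6676.73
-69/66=-23/22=-1.05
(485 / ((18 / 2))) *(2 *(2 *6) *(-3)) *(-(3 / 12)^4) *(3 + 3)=1455 / 16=90.94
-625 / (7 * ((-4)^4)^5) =-625 / 7696581394432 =-0.00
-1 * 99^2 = -9801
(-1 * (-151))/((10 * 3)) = 151/30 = 5.03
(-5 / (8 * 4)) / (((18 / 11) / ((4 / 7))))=-55 / 1008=-0.05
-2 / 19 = -0.11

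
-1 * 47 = -47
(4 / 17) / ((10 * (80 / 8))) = 1 / 425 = 0.00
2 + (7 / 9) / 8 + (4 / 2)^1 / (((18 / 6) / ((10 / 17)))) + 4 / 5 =20131 / 6120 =3.29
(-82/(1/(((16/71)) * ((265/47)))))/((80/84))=-365064/3337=-109.40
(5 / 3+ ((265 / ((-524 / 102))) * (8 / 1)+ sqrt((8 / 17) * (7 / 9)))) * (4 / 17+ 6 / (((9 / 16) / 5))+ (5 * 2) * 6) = -935552800 / 20043+ 11584 * sqrt(238) / 2601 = -46608.58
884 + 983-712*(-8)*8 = 47435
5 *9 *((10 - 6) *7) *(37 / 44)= 11655 / 11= 1059.55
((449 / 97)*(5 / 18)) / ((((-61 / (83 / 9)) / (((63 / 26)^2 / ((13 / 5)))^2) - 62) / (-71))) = 64323545414625 / 44598813538196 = 1.44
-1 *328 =-328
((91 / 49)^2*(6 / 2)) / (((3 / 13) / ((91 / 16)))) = 28561 / 112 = 255.01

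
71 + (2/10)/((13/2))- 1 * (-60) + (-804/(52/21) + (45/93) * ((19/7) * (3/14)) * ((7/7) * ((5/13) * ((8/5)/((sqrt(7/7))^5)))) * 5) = -192.80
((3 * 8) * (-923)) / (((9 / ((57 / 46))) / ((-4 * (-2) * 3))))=-1683552 / 23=-73197.91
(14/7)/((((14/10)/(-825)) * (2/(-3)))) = 1767.86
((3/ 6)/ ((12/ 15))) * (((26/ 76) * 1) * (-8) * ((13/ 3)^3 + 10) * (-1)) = 160355/ 1026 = 156.29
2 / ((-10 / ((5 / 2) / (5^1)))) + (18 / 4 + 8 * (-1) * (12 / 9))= -94 / 15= -6.27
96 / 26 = 48 / 13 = 3.69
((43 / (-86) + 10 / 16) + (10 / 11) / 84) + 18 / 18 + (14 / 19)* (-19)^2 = 493667 / 1848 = 267.14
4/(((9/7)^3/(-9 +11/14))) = -11270/729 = -15.46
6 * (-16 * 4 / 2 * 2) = -384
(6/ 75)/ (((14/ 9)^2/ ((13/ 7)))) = 1053/ 17150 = 0.06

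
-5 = -5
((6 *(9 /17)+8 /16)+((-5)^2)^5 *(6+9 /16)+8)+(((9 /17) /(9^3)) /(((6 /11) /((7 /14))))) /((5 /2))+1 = 64086926.74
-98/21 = -14/3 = -4.67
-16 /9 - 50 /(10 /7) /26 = -731 /234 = -3.12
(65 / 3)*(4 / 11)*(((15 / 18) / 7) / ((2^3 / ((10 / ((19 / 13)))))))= 21125 / 26334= 0.80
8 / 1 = 8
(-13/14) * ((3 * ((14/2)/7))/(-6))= 13/28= 0.46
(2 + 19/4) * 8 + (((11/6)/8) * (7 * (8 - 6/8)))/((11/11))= 12601/192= 65.63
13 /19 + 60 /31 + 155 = 92838 /589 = 157.62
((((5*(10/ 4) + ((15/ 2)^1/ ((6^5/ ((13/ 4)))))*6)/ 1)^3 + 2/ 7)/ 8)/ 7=566984784928007/ 16181071183872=35.04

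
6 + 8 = 14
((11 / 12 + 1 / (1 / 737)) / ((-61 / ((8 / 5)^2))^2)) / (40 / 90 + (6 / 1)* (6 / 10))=388608 / 1209325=0.32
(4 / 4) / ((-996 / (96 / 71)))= -8 / 5893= -0.00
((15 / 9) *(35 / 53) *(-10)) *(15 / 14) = -625 / 53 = -11.79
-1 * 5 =-5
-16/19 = -0.84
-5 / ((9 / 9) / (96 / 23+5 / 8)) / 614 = -4415 / 112976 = -0.04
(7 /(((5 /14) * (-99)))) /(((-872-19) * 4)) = 49 /882090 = 0.00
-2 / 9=-0.22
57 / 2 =28.50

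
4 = 4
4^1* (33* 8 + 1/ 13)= 13732/ 13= 1056.31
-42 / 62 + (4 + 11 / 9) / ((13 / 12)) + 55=71504 / 1209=59.14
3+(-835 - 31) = -863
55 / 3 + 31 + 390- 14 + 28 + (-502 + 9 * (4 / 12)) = -137 / 3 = -45.67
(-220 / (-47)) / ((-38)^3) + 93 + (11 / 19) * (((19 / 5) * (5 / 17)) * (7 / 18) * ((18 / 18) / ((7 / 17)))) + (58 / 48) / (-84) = 20276276101 / 216634656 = 93.60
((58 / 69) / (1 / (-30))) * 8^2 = -37120 / 23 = -1613.91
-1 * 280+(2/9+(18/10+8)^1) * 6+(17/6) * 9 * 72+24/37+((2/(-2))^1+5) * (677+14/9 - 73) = 6724942/1665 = 4039.00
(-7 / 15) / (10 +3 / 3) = -7 / 165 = -0.04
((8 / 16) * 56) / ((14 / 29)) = 58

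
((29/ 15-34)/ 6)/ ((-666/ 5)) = 13/ 324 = 0.04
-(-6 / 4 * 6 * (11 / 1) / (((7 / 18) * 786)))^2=-88209 / 840889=-0.10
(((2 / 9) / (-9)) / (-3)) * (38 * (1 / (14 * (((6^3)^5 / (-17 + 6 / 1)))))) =-209 / 399892329381888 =-0.00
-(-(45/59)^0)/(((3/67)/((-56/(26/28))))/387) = -521239.38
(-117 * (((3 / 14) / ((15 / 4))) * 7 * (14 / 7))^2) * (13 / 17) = -24336 / 425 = -57.26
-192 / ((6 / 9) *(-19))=288 / 19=15.16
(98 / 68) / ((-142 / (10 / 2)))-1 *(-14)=67347 / 4828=13.95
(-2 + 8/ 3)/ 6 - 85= -764/ 9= -84.89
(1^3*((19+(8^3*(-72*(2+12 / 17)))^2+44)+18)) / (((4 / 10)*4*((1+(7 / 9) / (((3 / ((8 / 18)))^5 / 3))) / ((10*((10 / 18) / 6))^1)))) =5757138660.22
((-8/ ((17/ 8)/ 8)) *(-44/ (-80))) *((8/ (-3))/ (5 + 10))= 11264/ 3825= 2.94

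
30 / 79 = 0.38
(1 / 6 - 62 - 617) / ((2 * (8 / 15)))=-20365 / 32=-636.41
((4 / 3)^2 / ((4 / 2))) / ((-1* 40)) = -0.02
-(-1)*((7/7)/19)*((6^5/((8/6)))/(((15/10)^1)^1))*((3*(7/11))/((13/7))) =571536/2717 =210.36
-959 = -959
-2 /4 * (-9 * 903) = 8127 /2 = 4063.50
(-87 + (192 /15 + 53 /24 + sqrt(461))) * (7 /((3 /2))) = -60473 /180 + 14 * sqrt(461) /3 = -235.76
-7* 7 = -49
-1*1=-1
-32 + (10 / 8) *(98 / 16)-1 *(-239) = 6869 / 32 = 214.66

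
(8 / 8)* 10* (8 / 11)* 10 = 800 / 11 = 72.73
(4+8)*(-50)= -600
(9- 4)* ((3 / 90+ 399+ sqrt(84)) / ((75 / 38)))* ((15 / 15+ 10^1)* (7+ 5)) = 3344* sqrt(21) / 5+ 10007756 / 75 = 136501.57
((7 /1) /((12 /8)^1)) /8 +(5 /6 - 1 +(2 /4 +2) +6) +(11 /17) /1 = 1951 /204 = 9.56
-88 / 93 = -0.95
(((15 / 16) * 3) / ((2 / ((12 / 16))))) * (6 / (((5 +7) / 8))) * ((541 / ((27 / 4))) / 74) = 2705 / 592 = 4.57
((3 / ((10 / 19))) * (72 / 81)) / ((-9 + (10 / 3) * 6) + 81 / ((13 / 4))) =988 / 7005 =0.14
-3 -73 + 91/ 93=-6977/ 93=-75.02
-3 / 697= -0.00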